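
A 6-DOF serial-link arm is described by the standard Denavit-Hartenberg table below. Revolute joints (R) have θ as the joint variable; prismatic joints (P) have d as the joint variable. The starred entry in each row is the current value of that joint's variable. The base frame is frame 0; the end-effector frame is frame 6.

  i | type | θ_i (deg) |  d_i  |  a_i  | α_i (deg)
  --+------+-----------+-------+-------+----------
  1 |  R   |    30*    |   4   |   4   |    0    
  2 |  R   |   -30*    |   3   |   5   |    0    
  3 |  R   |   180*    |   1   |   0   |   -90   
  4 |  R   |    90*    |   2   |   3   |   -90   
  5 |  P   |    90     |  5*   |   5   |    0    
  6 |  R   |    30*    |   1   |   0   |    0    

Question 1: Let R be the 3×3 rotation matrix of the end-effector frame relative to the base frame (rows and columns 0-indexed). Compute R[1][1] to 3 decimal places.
-0.500

End-effector y-axis (col 1 of R) = (-0.0000,-0.5000,0.8660)
R[1][1] = -0.5000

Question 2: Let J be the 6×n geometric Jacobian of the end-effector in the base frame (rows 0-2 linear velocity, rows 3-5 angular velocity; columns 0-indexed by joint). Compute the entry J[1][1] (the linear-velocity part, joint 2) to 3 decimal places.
axis z_1 = (0.0000,0.0000,1.0000); lever o_n−o_1 = (11.0000,3.0000,1.0000)
cross product → J_v[:, 1] = (-3.0000,11.0000,0.0000)
J_ω[:, 1] = z_1
entry J[1][1] = 11.0000

11.000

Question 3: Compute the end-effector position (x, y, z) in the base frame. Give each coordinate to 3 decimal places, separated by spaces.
14.464 5.000 5.000

after link 1: o_1 = (3.4641, 2.0000, 4.0000)
after link 2: o_2 = (8.4641, 2.0000, 7.0000)
after link 3: o_3 = (8.4641, 2.0000, 8.0000)
after link 4: o_4 = (8.4641, -0.0000, 5.0000)
after link 5: o_5 = (13.4641, 5.0000, 5.0000)
after link 6: o_6 = (14.4641, 5.0000, 5.0000)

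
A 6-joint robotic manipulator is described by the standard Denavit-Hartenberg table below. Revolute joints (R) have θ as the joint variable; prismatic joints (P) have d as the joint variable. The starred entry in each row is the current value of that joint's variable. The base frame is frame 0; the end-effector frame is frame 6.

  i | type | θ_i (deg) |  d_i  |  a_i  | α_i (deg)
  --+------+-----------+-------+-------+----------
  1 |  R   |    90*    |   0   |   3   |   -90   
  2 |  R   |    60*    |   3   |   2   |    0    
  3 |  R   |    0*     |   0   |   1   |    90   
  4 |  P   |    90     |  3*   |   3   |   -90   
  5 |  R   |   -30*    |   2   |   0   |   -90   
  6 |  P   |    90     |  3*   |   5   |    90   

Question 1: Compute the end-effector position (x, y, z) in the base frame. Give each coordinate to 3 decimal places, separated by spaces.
-7.500 6.348 -4.995

after link 1: o_1 = (0.0000, 3.0000, 0.0000)
after link 2: o_2 = (-3.0000, 4.0000, -1.7321)
after link 3: o_3 = (-3.0000, 4.5000, -2.5981)
after link 4: o_4 = (-6.0000, 7.0981, -1.0981)
after link 5: o_5 = (-6.0000, 6.0981, 0.6340)
after link 6: o_6 = (-7.5000, 6.3481, -4.9952)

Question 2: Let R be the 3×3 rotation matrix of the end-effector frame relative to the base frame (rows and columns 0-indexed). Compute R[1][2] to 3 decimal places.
0.433

End-effector z-axis (col 2 of R) = (-0.8660,0.4330,0.2500)
R[1][2] = 0.4330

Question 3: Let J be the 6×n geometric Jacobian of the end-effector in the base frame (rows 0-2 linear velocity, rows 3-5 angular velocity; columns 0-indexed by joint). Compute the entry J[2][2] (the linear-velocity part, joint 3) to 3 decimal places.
-2.348

axis z_2 = (-1.0000,0.0000,0.0000); lever o_n−o_2 = (-4.5000,2.3481,-3.2631)
cross product → J_v[:, 2] = (-0.0000,-3.2631,-2.3481)
J_ω[:, 2] = z_2
entry J[2][2] = -2.3481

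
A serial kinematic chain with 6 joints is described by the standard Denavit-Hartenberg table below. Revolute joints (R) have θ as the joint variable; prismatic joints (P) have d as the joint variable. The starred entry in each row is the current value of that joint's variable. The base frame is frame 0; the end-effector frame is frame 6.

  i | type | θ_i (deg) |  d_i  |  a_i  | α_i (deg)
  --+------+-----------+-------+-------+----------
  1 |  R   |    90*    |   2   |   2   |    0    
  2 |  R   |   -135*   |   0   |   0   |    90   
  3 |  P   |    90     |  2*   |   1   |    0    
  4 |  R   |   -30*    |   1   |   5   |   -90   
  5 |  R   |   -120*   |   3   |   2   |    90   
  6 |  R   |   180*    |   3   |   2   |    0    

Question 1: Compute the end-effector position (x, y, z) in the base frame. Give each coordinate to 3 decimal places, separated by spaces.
-2.049 1.927 6.580

after link 1: o_1 = (0.0000, 2.0000, 2.0000)
after link 2: o_2 = (0.0000, 2.0000, 2.0000)
after link 3: o_3 = (-1.4142, 0.5858, 3.0000)
after link 4: o_4 = (-0.3536, -1.8891, 7.3301)
after link 5: o_5 = (-3.7690, -0.9232, 7.9641)
after link 6: o_6 = (-2.0486, 1.9272, 6.5801)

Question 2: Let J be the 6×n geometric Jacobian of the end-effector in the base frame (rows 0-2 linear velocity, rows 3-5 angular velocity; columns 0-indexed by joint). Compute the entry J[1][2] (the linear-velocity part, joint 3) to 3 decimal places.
prismatic axis z_2 = (-0.7071,-0.7071,0.0000)
J_v[:, 2] = z_2; J_ω[:, 2] = (0,0,0)
entry J[1][2] = -0.7071

-0.707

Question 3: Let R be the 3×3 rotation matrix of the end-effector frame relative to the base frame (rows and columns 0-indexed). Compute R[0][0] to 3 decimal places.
End-effector x-axis (col 0 of R) = (0.7891,0.4356,0.4330)
R[0][0] = 0.7891

0.789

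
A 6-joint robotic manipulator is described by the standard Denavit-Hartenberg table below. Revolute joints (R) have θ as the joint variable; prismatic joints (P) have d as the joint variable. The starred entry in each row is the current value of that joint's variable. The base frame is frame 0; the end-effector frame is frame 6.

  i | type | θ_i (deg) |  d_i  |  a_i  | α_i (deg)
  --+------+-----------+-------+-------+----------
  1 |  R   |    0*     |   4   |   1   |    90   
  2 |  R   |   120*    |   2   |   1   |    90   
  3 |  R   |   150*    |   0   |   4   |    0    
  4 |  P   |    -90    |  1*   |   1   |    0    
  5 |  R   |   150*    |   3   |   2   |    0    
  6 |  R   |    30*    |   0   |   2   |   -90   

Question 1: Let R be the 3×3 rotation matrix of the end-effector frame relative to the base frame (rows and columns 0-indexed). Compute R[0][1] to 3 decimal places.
-0.866

End-effector y-axis (col 1 of R) = (-0.8660,0.0000,-0.5000)
R[0][1] = -0.8660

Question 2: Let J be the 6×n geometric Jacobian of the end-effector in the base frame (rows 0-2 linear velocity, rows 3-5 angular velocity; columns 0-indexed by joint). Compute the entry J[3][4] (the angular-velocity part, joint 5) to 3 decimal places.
0.866

axis z_4 = (0.8660,-0.0000,0.5000); lever o_n−o_4 = (3.9641,2.7321,-0.8660)
cross product → J_v[:, 4] = (-1.3660,2.7321,2.3660)
J_ω[:, 4] = z_4
entry J[3][4] = 0.8660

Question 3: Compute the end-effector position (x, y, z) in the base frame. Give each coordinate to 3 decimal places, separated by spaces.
after link 1: o_1 = (1.0000, 0.0000, 4.0000)
after link 2: o_2 = (0.5000, -2.0000, 4.8660)
after link 3: o_3 = (2.2321, -4.0000, 1.8660)
after link 4: o_4 = (2.8481, -4.8660, 2.7990)
after link 5: o_5 = (6.3122, -3.8660, 2.7990)
after link 6: o_6 = (6.8122, -2.1340, 1.9330)

6.812 -2.134 1.933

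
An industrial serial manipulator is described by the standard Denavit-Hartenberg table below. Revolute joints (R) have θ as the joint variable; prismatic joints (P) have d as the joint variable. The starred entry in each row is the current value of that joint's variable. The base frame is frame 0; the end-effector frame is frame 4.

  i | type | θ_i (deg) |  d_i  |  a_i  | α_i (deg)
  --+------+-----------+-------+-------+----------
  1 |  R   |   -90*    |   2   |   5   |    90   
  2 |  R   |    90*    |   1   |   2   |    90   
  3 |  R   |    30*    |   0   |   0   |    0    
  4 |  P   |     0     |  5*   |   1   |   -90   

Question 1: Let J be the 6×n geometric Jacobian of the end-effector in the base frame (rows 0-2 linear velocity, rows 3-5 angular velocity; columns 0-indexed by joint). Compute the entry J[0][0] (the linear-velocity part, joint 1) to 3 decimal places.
10.000

axis z_0 = ẑ; lever o_n−o_0 = (-1.5000,-10.0000,4.8660)
cross product → J_v[:, 0] = (10.0000,-1.5000,0.0000)
J_ω[:, 0] = z_0
entry J[0][0] = 10.0000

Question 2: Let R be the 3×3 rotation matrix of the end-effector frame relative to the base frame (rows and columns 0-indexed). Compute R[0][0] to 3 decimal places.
End-effector x-axis (col 0 of R) = (-0.5000,-0.0000,0.8660)
R[0][0] = -0.5000

-0.500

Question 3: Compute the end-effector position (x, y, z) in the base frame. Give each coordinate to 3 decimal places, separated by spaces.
after link 1: o_1 = (0.0000, -5.0000, 2.0000)
after link 2: o_2 = (-1.0000, -5.0000, 4.0000)
after link 3: o_3 = (-1.0000, -5.0000, 4.0000)
after link 4: o_4 = (-1.5000, -10.0000, 4.8660)

-1.500 -10.000 4.866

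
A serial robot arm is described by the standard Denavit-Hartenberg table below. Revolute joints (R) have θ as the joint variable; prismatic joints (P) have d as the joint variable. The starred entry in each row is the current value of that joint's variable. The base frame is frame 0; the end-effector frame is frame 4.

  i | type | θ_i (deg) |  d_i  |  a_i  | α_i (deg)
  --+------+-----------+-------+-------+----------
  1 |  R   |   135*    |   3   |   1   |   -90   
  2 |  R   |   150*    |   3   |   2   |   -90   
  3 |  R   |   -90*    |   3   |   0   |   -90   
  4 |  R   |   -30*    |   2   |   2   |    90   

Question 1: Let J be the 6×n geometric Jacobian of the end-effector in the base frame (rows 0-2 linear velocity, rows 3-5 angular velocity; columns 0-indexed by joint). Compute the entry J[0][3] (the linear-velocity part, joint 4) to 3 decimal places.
-1.319

axis z_3 = (0.6124,-0.6124,-0.5000); lever o_n−o_3 = (0.3536,-2.8030,-0.1340)
cross product → J_v[:, 3] = (-1.3195,-0.0947,-1.5000)
J_ω[:, 3] = z_3
entry J[0][3] = -1.3195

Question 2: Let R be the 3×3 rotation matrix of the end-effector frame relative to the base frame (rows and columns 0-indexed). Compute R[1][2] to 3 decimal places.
End-effector z-axis (col 2 of R) = (0.6597,0.0474,0.7500)
R[1][2] = 0.0474

0.047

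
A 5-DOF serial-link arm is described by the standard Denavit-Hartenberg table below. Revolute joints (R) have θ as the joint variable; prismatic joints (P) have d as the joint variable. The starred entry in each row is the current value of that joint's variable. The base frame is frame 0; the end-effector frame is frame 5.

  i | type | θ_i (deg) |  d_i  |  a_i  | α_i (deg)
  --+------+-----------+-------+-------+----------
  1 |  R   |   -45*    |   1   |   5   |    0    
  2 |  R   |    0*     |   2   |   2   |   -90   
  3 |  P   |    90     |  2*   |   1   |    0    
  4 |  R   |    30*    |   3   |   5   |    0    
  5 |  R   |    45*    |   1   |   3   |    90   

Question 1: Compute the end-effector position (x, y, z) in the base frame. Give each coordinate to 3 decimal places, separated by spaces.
5.376 3.110 -3.107

after link 1: o_1 = (3.5355, -3.5355, 1.0000)
after link 2: o_2 = (4.9497, -4.9497, 3.0000)
after link 3: o_3 = (6.3640, -3.5355, 2.0000)
after link 4: o_4 = (6.7175, 0.3536, -2.3301)
after link 5: o_5 = (5.3756, 3.1097, -3.1066)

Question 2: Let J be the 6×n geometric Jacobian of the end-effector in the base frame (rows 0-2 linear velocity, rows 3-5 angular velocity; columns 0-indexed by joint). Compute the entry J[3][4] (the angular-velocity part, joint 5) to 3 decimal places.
0.707

axis z_4 = (0.7071,0.7071,0.0000); lever o_n−o_4 = (-1.3419,2.7561,-0.7765)
cross product → J_v[:, 4] = (-0.5490,0.5490,2.8978)
J_ω[:, 4] = z_4
entry J[3][4] = 0.7071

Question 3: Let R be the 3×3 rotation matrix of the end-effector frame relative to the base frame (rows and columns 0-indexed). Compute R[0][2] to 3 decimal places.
0.183

End-effector z-axis (col 2 of R) = (0.1830,-0.1830,-0.9659)
R[0][2] = 0.1830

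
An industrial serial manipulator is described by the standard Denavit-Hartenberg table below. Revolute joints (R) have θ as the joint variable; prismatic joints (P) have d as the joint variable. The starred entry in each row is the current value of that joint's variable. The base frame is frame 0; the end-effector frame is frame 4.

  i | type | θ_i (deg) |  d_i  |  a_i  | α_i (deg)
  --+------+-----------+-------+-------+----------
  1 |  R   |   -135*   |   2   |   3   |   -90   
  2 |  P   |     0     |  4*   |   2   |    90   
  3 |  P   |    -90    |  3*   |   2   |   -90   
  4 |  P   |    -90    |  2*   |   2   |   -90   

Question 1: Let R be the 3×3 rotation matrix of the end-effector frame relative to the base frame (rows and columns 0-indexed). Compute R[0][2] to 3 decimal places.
-0.707

End-effector z-axis (col 2 of R) = (-0.7071,0.7071,-0.0000)
R[0][2] = -0.7071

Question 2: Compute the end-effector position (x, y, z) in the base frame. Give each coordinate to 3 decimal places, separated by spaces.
after link 1: o_1 = (-2.1213, -2.1213, 2.0000)
after link 2: o_2 = (-0.7071, -6.3640, 2.0000)
after link 3: o_3 = (-2.1213, -4.9497, 5.0000)
after link 4: o_4 = (-3.5355, -6.3640, 7.0000)

-3.536 -6.364 7.000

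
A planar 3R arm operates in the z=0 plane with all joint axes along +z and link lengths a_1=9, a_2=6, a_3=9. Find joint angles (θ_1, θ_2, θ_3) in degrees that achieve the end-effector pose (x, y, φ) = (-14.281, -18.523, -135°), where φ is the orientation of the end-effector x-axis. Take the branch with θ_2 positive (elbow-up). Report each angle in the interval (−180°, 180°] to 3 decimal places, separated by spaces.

-135.005 30.010 -30.004

wrist centre = target − a_3·(cos φ, sin φ) = (-7.9170, -12.1590)
cos θ_2 = (210.5217−9²−6²)/(2·9·6) = 0.8659; θ_2 = 30.0096° (elbow-up)
β = atan2(-12.1590,-7.9170) = -123.0691°; ψ = atan2(3.0009,14.1957) = 11.9362°
θ_1 = β − ψ = -135.0053°
θ_3 = φ − θ_1 − θ_2 = -30.0042° (wrapped to (-180°,180°])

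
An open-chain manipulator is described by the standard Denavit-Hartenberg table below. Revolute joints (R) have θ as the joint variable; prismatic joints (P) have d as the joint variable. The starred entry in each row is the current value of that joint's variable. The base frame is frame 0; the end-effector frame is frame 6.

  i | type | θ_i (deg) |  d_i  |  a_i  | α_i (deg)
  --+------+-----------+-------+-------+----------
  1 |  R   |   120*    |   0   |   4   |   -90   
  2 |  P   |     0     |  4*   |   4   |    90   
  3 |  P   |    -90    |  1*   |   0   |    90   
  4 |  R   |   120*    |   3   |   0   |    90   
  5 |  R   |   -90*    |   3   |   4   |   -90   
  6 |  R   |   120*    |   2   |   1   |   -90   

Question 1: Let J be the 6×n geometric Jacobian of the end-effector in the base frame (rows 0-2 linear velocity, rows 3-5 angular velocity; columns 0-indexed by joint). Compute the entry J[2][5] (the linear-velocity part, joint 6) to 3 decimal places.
0.250

axis z_5 = (-0.4330,-0.2500,0.8660); lever o_n−o_5 = (-1.2655,-1.3080,1.2990)
cross product → J_v[:, 5] = (0.8080,-0.5335,0.2500)
J_ω[:, 5] = z_5
entry J[2][5] = 0.2500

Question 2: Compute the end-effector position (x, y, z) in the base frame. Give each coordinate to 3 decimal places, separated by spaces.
-6.980 5.785 3.799

after link 1: o_1 = (-2.0000, 3.4641, 0.0000)
after link 2: o_2 = (-7.4641, 4.9282, 0.0000)
after link 3: o_3 = (-7.4641, 4.9282, 1.0000)
after link 4: o_4 = (-5.9641, 2.3301, 1.0000)
after link 5: o_5 = (-5.7141, 7.0933, 2.5000)
after link 6: o_6 = (-6.9796, 5.7853, 3.7990)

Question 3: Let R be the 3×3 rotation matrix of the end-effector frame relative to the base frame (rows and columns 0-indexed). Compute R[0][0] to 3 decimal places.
End-effector x-axis (col 0 of R) = (-0.3995,-0.8080,-0.4330)
R[0][0] = -0.3995

-0.400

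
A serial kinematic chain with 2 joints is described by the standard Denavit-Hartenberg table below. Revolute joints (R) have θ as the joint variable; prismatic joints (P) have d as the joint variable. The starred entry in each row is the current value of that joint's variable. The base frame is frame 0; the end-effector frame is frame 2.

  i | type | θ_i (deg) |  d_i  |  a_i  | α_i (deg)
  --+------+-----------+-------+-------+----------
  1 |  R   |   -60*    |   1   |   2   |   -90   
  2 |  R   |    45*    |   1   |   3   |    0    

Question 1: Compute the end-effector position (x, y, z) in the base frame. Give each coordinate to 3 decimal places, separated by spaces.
after link 1: o_1 = (1.0000, -1.7321, 1.0000)
after link 2: o_2 = (2.9267, -3.0692, -1.1213)

2.927 -3.069 -1.121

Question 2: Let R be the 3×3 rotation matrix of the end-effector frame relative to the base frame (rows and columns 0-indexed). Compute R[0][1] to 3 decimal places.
End-effector y-axis (col 1 of R) = (-0.3536,0.6124,-0.7071)
R[0][1] = -0.3536

-0.354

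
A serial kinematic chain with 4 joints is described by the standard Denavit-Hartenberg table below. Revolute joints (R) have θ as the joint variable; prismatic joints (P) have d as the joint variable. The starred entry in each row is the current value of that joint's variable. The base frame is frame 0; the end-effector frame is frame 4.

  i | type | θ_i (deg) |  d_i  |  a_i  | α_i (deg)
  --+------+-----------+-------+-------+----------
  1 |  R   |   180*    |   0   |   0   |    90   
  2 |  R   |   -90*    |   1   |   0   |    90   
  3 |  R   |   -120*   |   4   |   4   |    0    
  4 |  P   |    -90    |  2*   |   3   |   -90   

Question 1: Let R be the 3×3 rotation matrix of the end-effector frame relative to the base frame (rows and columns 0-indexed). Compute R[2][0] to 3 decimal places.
End-effector x-axis (col 0 of R) = (0.0000,0.5000,0.8660)
R[2][0] = 0.8660

0.866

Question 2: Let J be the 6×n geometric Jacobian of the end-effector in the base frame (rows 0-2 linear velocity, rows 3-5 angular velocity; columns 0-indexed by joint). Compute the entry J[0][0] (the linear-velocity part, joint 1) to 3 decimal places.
axis z_0 = ẑ; lever o_n−o_0 = (6.0000,-0.9641,4.5981)
cross product → J_v[:, 0] = (0.9641,6.0000,-0.0000)
J_ω[:, 0] = z_0
entry J[0][0] = 0.9641

0.964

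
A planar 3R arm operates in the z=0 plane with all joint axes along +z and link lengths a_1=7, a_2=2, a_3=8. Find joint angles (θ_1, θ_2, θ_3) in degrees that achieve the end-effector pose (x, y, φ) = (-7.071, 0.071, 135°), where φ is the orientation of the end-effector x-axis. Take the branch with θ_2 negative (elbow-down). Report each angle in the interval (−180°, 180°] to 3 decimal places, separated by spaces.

-89.999 -134.998 -0.003

wrist centre = target − a_3·(cos φ, sin φ) = (-1.4141, -5.5859)
cos θ_2 = (33.2016−7²−2²)/(2·7·2) = -0.7071; θ_2 = -134.9984° (elbow-down)
β = atan2(-5.5859,-1.4141) = -104.2068°; ψ = atan2(-1.4143,5.5858) = -14.2079°
θ_1 = β − ψ = -89.9989°
θ_3 = φ − θ_1 − θ_2 = -0.0027° (wrapped to (-180°,180°])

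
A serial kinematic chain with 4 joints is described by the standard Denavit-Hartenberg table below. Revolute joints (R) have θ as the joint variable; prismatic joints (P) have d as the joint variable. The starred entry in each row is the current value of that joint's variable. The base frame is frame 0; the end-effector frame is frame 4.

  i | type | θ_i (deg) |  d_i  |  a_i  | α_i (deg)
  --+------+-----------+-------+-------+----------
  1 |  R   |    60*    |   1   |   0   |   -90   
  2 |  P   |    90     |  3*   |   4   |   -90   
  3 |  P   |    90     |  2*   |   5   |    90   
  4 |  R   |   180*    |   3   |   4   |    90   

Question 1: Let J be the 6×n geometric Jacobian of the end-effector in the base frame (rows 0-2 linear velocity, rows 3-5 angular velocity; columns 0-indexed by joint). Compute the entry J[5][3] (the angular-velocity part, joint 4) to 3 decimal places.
-1.000

axis z_3 = (-0.0000,0.0000,-1.0000); lever o_n−o_3 = (-3.4641,2.0000,-3.0000)
cross product → J_v[:, 3] = (2.0000,3.4641,0.0000)
J_ω[:, 3] = z_3
entry J[5][3] = -1.0000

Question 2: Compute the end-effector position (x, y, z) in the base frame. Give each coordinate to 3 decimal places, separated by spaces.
after link 1: o_1 = (0.0000, 0.0000, 1.0000)
after link 2: o_2 = (-2.5981, 1.5000, -3.0000)
after link 3: o_3 = (0.7321, -2.7321, -3.0000)
after link 4: o_4 = (-2.7321, -0.7321, -6.0000)

-2.732 -0.732 -6.000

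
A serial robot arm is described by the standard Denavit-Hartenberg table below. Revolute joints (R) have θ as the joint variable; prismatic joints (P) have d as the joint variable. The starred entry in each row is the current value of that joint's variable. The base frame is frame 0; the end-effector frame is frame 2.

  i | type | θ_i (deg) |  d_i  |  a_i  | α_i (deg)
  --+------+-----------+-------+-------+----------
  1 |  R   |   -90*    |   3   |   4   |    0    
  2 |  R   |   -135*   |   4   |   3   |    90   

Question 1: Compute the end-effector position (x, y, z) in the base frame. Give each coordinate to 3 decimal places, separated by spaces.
after link 1: o_1 = (0.0000, -4.0000, 3.0000)
after link 2: o_2 = (-2.1213, -1.8787, 7.0000)

-2.121 -1.879 7.000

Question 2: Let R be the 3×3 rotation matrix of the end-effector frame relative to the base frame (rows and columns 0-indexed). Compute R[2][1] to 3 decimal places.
End-effector y-axis (col 1 of R) = (-0.0000,-0.0000,1.0000)
R[2][1] = 1.0000

1.000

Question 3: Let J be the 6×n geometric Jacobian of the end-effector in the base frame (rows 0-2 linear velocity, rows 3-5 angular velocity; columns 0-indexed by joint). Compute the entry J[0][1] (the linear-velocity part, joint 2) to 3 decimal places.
-2.121

axis z_1 = (0.0000,0.0000,1.0000); lever o_n−o_1 = (-2.1213,2.1213,4.0000)
cross product → J_v[:, 1] = (-2.1213,-2.1213,0.0000)
J_ω[:, 1] = z_1
entry J[0][1] = -2.1213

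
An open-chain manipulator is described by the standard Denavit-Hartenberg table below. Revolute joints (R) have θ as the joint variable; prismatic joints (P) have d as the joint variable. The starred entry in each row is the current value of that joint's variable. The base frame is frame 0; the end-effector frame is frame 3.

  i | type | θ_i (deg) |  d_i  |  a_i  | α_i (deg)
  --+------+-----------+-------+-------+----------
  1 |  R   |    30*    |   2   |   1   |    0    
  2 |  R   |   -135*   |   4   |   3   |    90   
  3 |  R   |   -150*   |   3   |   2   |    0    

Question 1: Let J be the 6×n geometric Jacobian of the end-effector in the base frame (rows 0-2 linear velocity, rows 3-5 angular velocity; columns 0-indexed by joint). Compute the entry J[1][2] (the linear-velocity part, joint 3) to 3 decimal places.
axis z_2 = (-0.9659,0.2588,0.0000); lever o_n−o_2 = (-2.4495,2.4495,-1.0000)
cross product → J_v[:, 2] = (-0.2588,-0.9659,-1.7321)
J_ω[:, 2] = z_2
entry J[1][2] = -0.9659

-0.966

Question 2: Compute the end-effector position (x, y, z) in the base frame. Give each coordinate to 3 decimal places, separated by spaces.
-2.360 0.052 5.000

after link 1: o_1 = (0.8660, 0.5000, 2.0000)
after link 2: o_2 = (0.0896, -2.3978, 6.0000)
after link 3: o_3 = (-2.3599, 0.0517, 5.0000)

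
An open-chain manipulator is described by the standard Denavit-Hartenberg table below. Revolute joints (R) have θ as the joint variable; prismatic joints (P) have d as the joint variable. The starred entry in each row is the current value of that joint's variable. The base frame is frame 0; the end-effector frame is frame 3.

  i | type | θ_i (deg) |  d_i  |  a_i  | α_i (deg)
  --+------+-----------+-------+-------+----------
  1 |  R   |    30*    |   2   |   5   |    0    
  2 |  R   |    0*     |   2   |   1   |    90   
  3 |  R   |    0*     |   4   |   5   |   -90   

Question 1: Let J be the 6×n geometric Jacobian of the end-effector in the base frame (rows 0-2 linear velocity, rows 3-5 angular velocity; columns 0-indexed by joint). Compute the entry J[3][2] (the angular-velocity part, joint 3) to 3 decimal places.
axis z_2 = (0.5000,-0.8660,0.0000); lever o_n−o_2 = (6.3301,-0.9641,0.0000)
cross product → J_v[:, 2] = (0.0000,0.0000,5.0000)
J_ω[:, 2] = z_2
entry J[3][2] = 0.5000

0.500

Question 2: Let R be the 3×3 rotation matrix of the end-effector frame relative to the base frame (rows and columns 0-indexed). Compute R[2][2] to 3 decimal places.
1.000

End-effector z-axis (col 2 of R) = (0.0000,0.0000,1.0000)
R[2][2] = 1.0000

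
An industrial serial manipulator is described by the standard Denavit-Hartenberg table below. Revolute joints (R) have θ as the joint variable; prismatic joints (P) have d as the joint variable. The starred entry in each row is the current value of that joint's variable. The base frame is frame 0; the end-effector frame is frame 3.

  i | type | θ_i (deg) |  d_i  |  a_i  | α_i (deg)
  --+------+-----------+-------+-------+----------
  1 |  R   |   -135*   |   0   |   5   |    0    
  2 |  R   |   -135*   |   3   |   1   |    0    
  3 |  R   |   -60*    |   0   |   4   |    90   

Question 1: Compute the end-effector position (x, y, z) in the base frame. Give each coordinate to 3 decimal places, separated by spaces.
-0.071 -0.536 3.000

after link 1: o_1 = (-3.5355, -3.5355, 0.0000)
after link 2: o_2 = (-3.5355, -2.5355, 3.0000)
after link 3: o_3 = (-0.0714, -0.5355, 3.0000)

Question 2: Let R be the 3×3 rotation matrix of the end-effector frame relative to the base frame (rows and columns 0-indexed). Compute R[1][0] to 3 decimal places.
0.500

End-effector x-axis (col 0 of R) = (0.8660,0.5000,0.0000)
R[1][0] = 0.5000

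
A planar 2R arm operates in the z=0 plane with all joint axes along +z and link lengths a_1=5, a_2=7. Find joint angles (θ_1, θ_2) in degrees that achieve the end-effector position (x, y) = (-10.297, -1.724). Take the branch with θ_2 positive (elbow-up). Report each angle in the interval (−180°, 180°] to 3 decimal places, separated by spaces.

cos θ_2 = (109.0004−5²−7²)/(2·5·7) = 0.5000; θ_2 = 59.9996° (elbow-up)
β = atan2(-1.7240,-10.2970) = -170.4953°; ψ = atan2(6.0622,8.5000) = 35.4961°
θ_1 = β − ψ = -205.9914°

154.009 60.000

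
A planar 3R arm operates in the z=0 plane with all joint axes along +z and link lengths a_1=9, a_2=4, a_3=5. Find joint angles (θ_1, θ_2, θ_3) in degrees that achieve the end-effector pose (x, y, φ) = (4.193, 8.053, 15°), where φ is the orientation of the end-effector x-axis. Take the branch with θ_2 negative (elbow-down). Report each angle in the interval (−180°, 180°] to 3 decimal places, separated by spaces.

wrist centre = target − a_3·(cos φ, sin φ) = (-0.6366, 6.7589)
cos θ_2 = (46.0881−9²−4²)/(2·9·4) = -0.7071; θ_2 = -135.0002° (elbow-down)
β = atan2(6.7589,-0.6366) = 95.3809°; ψ = atan2(-2.8284,6.1716) = -24.6219°
θ_1 = β − ψ = 120.0028°
θ_3 = φ − θ_1 − θ_2 = 29.9975° (wrapped to (-180°,180°])

120.003 -135.000 29.997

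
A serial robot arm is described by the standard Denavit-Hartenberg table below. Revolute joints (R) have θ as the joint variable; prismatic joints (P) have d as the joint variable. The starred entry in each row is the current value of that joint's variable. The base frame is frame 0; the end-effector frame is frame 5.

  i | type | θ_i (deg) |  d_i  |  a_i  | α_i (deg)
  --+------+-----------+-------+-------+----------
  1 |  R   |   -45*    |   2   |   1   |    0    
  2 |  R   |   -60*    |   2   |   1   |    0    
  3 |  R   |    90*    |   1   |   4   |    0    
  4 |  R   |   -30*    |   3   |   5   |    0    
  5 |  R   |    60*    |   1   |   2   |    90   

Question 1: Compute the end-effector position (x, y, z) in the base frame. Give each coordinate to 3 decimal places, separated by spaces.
after link 1: o_1 = (0.7071, -0.7071, 2.0000)
after link 2: o_2 = (0.4483, -1.6730, 4.0000)
after link 3: o_3 = (4.3120, -2.7083, 5.0000)
after link 4: o_4 = (7.8475, -6.2438, 8.0000)
after link 5: o_5 = (9.7794, -5.7262, 9.0000)

9.779 -5.726 9.000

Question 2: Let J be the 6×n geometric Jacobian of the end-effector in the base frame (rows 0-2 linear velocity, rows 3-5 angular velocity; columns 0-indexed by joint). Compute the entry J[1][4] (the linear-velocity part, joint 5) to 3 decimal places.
1.932

axis z_4 = (0.0000,0.0000,1.0000); lever o_n−o_4 = (1.9319,0.5176,1.0000)
cross product → J_v[:, 4] = (-0.5176,1.9319,0.0000)
J_ω[:, 4] = z_4
entry J[1][4] = 1.9319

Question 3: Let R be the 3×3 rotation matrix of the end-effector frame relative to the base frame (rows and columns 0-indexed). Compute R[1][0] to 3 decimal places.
0.259

End-effector x-axis (col 0 of R) = (0.9659,0.2588,0.0000)
R[1][0] = 0.2588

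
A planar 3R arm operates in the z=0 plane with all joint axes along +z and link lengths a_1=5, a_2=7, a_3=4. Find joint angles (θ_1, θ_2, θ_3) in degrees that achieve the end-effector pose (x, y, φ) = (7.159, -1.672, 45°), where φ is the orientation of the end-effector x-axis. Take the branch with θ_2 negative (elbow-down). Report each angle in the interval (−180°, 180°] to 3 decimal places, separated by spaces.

29.994 -119.993 134.998

wrist centre = target − a_3·(cos φ, sin φ) = (4.3306, -4.5004)
cos θ_2 = (39.0077−5²−7²)/(2·5·7) = -0.4999; θ_2 = -119.9927° (elbow-down)
β = atan2(-4.5004,4.3306) = -46.1019°; ψ = atan2(-6.0626,1.5008) = -76.0962°
θ_1 = β − ψ = 29.9943°
θ_3 = φ − θ_1 − θ_2 = 134.9984° (wrapped to (-180°,180°])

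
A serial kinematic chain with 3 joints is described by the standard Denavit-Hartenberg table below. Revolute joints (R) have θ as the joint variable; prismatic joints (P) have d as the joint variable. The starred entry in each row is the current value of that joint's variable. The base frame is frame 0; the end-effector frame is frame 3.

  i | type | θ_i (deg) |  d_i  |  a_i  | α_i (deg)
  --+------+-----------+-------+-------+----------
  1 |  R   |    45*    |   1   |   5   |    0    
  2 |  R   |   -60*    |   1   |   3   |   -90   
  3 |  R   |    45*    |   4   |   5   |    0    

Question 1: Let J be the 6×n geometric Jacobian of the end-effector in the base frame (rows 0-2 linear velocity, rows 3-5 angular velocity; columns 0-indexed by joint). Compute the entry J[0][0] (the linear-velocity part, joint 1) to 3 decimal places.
axis z_0 = ẑ; lever o_n−o_0 = (10.8837,5.7077,-1.5355)
cross product → J_v[:, 0] = (-5.7077,10.8837,0.0000)
J_ω[:, 0] = z_0
entry J[0][0] = -5.7077

-5.708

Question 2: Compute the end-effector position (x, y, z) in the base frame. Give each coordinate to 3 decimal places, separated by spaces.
after link 1: o_1 = (3.5355, 3.5355, 1.0000)
after link 2: o_2 = (6.4333, 2.7591, 2.0000)
after link 3: o_3 = (10.8837, 5.7077, -1.5355)

10.884 5.708 -1.536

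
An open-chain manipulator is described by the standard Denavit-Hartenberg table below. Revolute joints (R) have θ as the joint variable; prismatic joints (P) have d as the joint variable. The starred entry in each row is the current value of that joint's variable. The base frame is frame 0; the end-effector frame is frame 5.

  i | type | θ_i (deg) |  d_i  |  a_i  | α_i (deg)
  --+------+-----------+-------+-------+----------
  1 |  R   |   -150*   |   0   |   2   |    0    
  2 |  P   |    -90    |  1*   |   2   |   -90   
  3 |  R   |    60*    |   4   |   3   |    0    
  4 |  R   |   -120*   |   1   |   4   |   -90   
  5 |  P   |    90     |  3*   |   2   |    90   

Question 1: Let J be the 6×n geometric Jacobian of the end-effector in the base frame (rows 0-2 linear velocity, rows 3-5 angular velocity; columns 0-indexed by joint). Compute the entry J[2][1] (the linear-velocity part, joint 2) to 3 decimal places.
prismatic axis z_1 = (0.0000,0.0000,1.0000)
J_v[:, 1] = z_1; J_ω[:, 1] = (0,0,0)
entry J[2][1] = 1.0000

1.000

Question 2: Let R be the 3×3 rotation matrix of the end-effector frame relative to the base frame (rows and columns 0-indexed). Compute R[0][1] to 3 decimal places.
-0.433

End-effector y-axis (col 1 of R) = (-0.4330,0.7500,-0.5000)
R[0][1] = -0.4330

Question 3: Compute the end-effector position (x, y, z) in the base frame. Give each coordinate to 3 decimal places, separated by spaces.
after link 1: o_1 = (-1.7321, -1.0000, 0.0000)
after link 2: o_2 = (-2.7321, 0.7321, 1.0000)
after link 3: o_3 = (-6.9462, 0.0311, -1.5981)
after link 4: o_4 = (-8.8122, 1.2631, 1.8660)
after link 5: o_5 = (-8.3792, 4.5131, 0.3660)

-8.379 4.513 0.366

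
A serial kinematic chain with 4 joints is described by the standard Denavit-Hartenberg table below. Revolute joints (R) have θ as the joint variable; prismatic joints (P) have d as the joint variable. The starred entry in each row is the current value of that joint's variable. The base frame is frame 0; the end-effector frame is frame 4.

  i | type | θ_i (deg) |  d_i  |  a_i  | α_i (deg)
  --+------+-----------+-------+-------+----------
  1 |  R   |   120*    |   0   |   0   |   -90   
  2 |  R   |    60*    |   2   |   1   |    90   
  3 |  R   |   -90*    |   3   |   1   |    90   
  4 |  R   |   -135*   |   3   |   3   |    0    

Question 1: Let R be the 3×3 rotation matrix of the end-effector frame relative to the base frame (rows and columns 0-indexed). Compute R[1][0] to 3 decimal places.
End-effector x-axis (col 0 of R) = (-0.3062,-0.8839,-0.3536)
R[1][0] = -0.8839

-0.884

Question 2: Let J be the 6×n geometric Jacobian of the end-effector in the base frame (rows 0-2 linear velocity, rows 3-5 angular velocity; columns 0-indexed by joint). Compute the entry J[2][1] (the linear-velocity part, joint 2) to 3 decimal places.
0.239

axis z_1 = (-0.8660,-0.5000,0.0000); lever o_n−o_1 = (-2.5836,-1.7677,2.1714)
cross product → J_v[:, 1] = (-1.0857,1.8805,0.2390)
J_ω[:, 1] = z_1
entry J[2][1] = 0.2390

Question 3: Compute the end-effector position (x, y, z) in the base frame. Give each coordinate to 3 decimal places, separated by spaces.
after link 1: o_1 = (0.0000, 0.0000, 0.0000)
after link 2: o_2 = (-1.9821, -0.5670, -0.8660)
after link 3: o_3 = (-2.4151, 2.1830, 0.6340)
after link 4: o_4 = (-2.5836, -1.7677, 2.1714)

-2.584 -1.768 2.171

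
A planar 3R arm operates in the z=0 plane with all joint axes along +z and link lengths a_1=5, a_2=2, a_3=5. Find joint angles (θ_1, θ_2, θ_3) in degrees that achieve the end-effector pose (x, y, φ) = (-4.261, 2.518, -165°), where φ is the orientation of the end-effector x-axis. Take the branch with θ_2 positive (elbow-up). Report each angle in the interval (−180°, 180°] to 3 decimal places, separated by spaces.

59.994 135.010 -0.004

wrist centre = target − a_3·(cos φ, sin φ) = (0.5686, 3.8121)
cos θ_2 = (14.8554−5²−2²)/(2·5·2) = -0.7072; θ_2 = 135.0099° (elbow-up)
β = atan2(3.8121,0.5686) = 81.5161°; ψ = atan2(1.4140,3.5855) = 21.5219°
θ_1 = β − ψ = 59.9941°
θ_3 = φ − θ_1 − θ_2 = -0.0041° (wrapped to (-180°,180°])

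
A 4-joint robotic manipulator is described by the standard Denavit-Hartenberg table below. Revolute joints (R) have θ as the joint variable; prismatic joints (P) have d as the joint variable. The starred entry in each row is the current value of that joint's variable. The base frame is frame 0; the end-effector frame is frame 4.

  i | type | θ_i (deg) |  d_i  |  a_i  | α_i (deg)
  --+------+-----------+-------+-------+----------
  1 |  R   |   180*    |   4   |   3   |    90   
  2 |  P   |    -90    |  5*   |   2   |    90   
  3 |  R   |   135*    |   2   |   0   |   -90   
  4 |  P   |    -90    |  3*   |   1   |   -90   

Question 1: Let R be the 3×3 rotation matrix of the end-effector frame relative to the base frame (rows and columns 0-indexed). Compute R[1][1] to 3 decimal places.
0.707

End-effector y-axis (col 1 of R) = (-0.0000,0.7071,-0.7071)
R[1][1] = 0.7071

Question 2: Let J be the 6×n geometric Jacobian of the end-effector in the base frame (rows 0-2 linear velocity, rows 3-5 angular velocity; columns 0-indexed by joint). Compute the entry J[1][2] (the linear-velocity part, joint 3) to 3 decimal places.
axis z_2 = (1.0000,-0.0000,-0.0000); lever o_n−o_2 = (3.0000,-2.1213,2.1213)
cross product → J_v[:, 2] = (-0.0000,-2.1213,-2.1213)
J_ω[:, 2] = z_2
entry J[1][2] = -2.1213

-2.121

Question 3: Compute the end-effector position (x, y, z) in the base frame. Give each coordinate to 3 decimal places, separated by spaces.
0.000 2.879 4.121

after link 1: o_1 = (-3.0000, 0.0000, 4.0000)
after link 2: o_2 = (-3.0000, 5.0000, 2.0000)
after link 3: o_3 = (-1.0000, 5.0000, 2.0000)
after link 4: o_4 = (0.0000, 2.8787, 4.1213)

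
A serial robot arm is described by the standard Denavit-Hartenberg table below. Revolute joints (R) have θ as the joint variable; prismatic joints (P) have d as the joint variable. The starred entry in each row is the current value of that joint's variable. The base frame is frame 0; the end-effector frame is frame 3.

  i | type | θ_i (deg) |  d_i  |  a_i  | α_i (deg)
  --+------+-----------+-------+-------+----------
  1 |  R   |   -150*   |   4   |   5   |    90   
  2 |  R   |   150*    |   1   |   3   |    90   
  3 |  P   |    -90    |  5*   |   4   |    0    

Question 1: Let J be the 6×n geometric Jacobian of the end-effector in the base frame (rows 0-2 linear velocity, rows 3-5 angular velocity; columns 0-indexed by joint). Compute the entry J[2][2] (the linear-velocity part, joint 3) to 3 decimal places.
0.866

prismatic axis z_2 = (-0.4330,-0.2500,0.8660)
J_v[:, 2] = z_2; J_ω[:, 2] = (0,0,0)
entry J[2][2] = 0.8660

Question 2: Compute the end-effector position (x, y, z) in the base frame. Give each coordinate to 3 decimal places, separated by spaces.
-2.745 -5.049 9.830

after link 1: o_1 = (-4.3301, -2.5000, 4.0000)
after link 2: o_2 = (-2.5801, -0.3349, 5.5000)
after link 3: o_3 = (-2.7452, -5.0490, 9.8301)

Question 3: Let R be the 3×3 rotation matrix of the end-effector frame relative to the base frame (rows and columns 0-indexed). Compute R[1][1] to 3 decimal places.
End-effector y-axis (col 1 of R) = (0.7500,0.4330,0.5000)
R[1][1] = 0.4330

0.433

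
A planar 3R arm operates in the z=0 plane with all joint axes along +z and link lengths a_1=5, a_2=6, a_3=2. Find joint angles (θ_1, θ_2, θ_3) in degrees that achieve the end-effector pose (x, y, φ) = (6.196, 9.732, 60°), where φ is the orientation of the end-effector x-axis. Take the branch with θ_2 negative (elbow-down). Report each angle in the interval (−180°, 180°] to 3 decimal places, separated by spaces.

wrist centre = target − a_3·(cos φ, sin φ) = (5.1960, 7.9999)
cos θ_2 = (90.9976−5²−6²)/(2·5·6) = 0.5000; θ_2 = -60.0026° (elbow-down)
β = atan2(7.9999,5.1960) = 56.9961°; ψ = atan2(-5.1963,7.9998) = -33.0060°
θ_1 = β − ψ = 90.0021°
θ_3 = φ − θ_1 − θ_2 = 30.0006° (wrapped to (-180°,180°])

90.002 -60.003 30.001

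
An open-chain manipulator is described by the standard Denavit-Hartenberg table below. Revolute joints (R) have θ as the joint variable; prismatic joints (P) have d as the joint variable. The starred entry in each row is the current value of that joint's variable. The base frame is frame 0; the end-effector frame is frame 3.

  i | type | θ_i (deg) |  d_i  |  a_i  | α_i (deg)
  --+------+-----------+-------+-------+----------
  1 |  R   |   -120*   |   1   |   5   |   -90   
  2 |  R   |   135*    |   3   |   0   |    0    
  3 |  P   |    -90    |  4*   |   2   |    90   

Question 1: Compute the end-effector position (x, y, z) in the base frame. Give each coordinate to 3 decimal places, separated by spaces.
after link 1: o_1 = (-2.5000, -4.3301, 1.0000)
after link 2: o_2 = (0.0981, -5.8301, 1.0000)
after link 3: o_3 = (2.8551, -9.0549, -0.4142)

2.855 -9.055 -0.414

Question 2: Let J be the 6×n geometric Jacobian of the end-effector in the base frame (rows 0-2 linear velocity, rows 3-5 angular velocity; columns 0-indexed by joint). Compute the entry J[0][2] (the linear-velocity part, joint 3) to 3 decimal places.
prismatic axis z_2 = (0.8660,-0.5000,0.0000)
J_v[:, 2] = z_2; J_ω[:, 2] = (0,0,0)
entry J[0][2] = 0.8660

0.866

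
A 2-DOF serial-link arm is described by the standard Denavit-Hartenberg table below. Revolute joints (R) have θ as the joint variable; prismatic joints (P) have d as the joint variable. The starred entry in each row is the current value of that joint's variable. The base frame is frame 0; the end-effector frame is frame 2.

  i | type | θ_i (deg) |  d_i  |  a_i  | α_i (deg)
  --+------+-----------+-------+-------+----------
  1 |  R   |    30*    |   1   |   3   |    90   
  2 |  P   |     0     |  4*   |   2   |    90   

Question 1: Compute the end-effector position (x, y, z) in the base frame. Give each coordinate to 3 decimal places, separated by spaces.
after link 1: o_1 = (2.5981, 1.5000, 1.0000)
after link 2: o_2 = (6.3301, -0.9641, 1.0000)

6.330 -0.964 1.000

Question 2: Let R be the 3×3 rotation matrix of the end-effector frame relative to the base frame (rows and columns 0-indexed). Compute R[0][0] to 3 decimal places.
End-effector x-axis (col 0 of R) = (0.8660,0.5000,0.0000)
R[0][0] = 0.8660

0.866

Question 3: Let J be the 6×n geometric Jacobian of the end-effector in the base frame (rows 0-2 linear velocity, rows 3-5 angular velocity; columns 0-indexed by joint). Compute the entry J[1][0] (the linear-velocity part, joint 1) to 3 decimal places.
6.330

axis z_0 = ẑ; lever o_n−o_0 = (6.3301,-0.9641,1.0000)
cross product → J_v[:, 0] = (0.9641,6.3301,-0.0000)
J_ω[:, 0] = z_0
entry J[1][0] = 6.3301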